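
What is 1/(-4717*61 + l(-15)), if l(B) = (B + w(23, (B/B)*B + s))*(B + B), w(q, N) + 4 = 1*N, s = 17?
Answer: -1/287227 ≈ -3.4816e-6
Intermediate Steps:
w(q, N) = -4 + N (w(q, N) = -4 + 1*N = -4 + N)
l(B) = 2*B*(13 + 2*B) (l(B) = (B + (-4 + ((B/B)*B + 17)))*(B + B) = (B + (-4 + (1*B + 17)))*(2*B) = (B + (-4 + (B + 17)))*(2*B) = (B + (-4 + (17 + B)))*(2*B) = (B + (13 + B))*(2*B) = (13 + 2*B)*(2*B) = 2*B*(13 + 2*B))
1/(-4717*61 + l(-15)) = 1/(-4717*61 + 2*(-15)*(13 + 2*(-15))) = 1/(-287737 + 2*(-15)*(13 - 30)) = 1/(-287737 + 2*(-15)*(-17)) = 1/(-287737 + 510) = 1/(-287227) = -1/287227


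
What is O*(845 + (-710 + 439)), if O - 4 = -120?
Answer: -66584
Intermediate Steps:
O = -116 (O = 4 - 120 = -116)
O*(845 + (-710 + 439)) = -116*(845 + (-710 + 439)) = -116*(845 - 271) = -116*574 = -66584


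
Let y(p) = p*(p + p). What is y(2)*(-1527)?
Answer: -12216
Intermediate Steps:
y(p) = 2*p**2 (y(p) = p*(2*p) = 2*p**2)
y(2)*(-1527) = (2*2**2)*(-1527) = (2*4)*(-1527) = 8*(-1527) = -12216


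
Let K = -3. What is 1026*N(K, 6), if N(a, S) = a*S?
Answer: -18468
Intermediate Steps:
N(a, S) = S*a
1026*N(K, 6) = 1026*(6*(-3)) = 1026*(-18) = -18468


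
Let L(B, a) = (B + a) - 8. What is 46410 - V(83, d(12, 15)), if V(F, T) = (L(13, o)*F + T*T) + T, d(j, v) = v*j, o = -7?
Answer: 13996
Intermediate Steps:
L(B, a) = -8 + B + a
d(j, v) = j*v
V(F, T) = T + T² - 2*F (V(F, T) = ((-8 + 13 - 7)*F + T*T) + T = (-2*F + T²) + T = (T² - 2*F) + T = T + T² - 2*F)
46410 - V(83, d(12, 15)) = 46410 - (12*15 + (12*15)² - 2*83) = 46410 - (180 + 180² - 166) = 46410 - (180 + 32400 - 166) = 46410 - 1*32414 = 46410 - 32414 = 13996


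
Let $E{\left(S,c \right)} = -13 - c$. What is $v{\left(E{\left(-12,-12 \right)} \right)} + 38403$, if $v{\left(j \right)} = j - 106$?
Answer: $38296$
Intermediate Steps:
$v{\left(j \right)} = -106 + j$ ($v{\left(j \right)} = j - 106 = -106 + j$)
$v{\left(E{\left(-12,-12 \right)} \right)} + 38403 = \left(-106 - 1\right) + 38403 = -107 + 38403 = 38296$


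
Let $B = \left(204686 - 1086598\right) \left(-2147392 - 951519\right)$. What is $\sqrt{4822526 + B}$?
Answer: $\sqrt{2732971620358} \approx 1.6532 \cdot 10^{6}$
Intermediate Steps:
$B = 2732966797832$ ($B = \left(-881912\right) \left(-3098911\right) = 2732966797832$)
$\sqrt{4822526 + B} = \sqrt{4822526 + 2732966797832} = \sqrt{2732971620358}$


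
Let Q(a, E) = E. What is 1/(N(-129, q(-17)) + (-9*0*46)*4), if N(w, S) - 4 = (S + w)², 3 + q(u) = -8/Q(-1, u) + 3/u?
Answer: 289/5014277 ≈ 5.7635e-5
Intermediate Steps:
q(u) = -3 - 5/u (q(u) = -3 + (-8/u + 3/u) = -3 - 5/u)
N(w, S) = 4 + (S + w)²
1/(N(-129, q(-17)) + (-9*0*46)*4) = 1/((4 + ((-3 - 5/(-17)) - 129)²) + (-9*0*46)*4) = 1/((4 + ((-3 - 5*(-1/17)) - 129)²) + (0*46)*4) = 1/((4 + ((-3 + 5/17) - 129)²) + 0*4) = 1/((4 + (-46/17 - 129)²) + 0) = 1/((4 + (-2239/17)²) + 0) = 1/((4 + 5013121/289) + 0) = 1/(5014277/289 + 0) = 1/(5014277/289) = 289/5014277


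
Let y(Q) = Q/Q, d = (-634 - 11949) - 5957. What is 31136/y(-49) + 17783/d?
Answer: 577243657/18540 ≈ 31135.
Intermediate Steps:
d = -18540 (d = -12583 - 5957 = -18540)
y(Q) = 1
31136/y(-49) + 17783/d = 31136/1 + 17783/(-18540) = 31136*1 + 17783*(-1/18540) = 31136 - 17783/18540 = 577243657/18540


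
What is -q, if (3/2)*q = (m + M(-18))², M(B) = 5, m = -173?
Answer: -18816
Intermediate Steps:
q = 18816 (q = 2*(-173 + 5)²/3 = (⅔)*(-168)² = (⅔)*28224 = 18816)
-q = -1*18816 = -18816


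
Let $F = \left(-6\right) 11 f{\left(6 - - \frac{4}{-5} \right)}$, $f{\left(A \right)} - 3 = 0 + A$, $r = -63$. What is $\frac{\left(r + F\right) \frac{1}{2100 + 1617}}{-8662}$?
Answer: $\frac{1007}{53661090} \approx 1.8766 \cdot 10^{-5}$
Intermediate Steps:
$f{\left(A \right)} = 3 + A$ ($f{\left(A \right)} = 3 + \left(0 + A\right) = 3 + A$)
$F = - \frac{2706}{5}$ ($F = \left(-6\right) 11 \left(3 + \left(6 - - \frac{4}{-5}\right)\right) = - 66 \left(3 + \left(6 - \left(-4\right) \left(- \frac{1}{5}\right)\right)\right) = - 66 \left(3 + \left(6 - \frac{4}{5}\right)\right) = - 66 \left(3 + \frac{26}{5}\right) = \left(-66\right) \frac{41}{5} = - \frac{2706}{5} \approx -541.2$)
$\frac{\left(r + F\right) \frac{1}{2100 + 1617}}{-8662} = \frac{\left(-63 - \frac{2706}{5}\right) \frac{1}{2100 + 1617}}{-8662} = - \frac{3021}{5 \cdot 3717} \left(- \frac{1}{8662}\right) = \left(- \frac{3021}{5}\right) \frac{1}{3717} \left(- \frac{1}{8662}\right) = \left(- \frac{1007}{6195}\right) \left(- \frac{1}{8662}\right) = \frac{1007}{53661090}$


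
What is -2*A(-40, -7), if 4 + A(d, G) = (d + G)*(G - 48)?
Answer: -5162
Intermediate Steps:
A(d, G) = -4 + (-48 + G)*(G + d) (A(d, G) = -4 + (d + G)*(G - 48) = -4 + (G + d)*(-48 + G) = -4 + (-48 + G)*(G + d))
-2*A(-40, -7) = -2*(-4 + (-7)**2 - 48*(-7) - 48*(-40) - 7*(-40)) = -2*(-4 + 49 + 336 + 1920 + 280) = -2*2581 = -5162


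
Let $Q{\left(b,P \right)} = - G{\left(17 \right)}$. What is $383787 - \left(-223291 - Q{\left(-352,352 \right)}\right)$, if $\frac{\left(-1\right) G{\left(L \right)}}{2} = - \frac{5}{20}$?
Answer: $\frac{1214155}{2} \approx 6.0708 \cdot 10^{5}$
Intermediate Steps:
$G{\left(L \right)} = \frac{1}{2}$ ($G{\left(L \right)} = - 2 \left(- \frac{5}{20}\right) = - 2 \left(\left(-5\right) \frac{1}{20}\right) = \left(-2\right) \left(- \frac{1}{4}\right) = \frac{1}{2}$)
$Q{\left(b,P \right)} = - \frac{1}{2}$ ($Q{\left(b,P \right)} = \left(-1\right) \frac{1}{2} = - \frac{1}{2}$)
$383787 - \left(-223291 - Q{\left(-352,352 \right)}\right) = 383787 - \left(-223291 - - \frac{1}{2}\right) = 383787 - \left(-223291 + \frac{1}{2}\right) = 383787 - - \frac{446581}{2} = 383787 + \frac{446581}{2} = \frac{1214155}{2}$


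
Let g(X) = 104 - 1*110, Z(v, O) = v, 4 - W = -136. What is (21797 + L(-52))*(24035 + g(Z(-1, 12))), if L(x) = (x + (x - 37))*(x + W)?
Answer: 225608281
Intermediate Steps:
W = 140 (W = 4 - 1*(-136) = 4 + 136 = 140)
L(x) = (-37 + 2*x)*(140 + x) (L(x) = (x + (x - 37))*(x + 140) = (x + (-37 + x))*(140 + x) = (-37 + 2*x)*(140 + x))
g(X) = -6 (g(X) = 104 - 110 = -6)
(21797 + L(-52))*(24035 + g(Z(-1, 12))) = (21797 + (-5180 + 2*(-52)² + 243*(-52)))*(24035 - 6) = (21797 + (-5180 + 2*2704 - 12636))*24029 = (21797 + (-5180 + 5408 - 12636))*24029 = (21797 - 12408)*24029 = 9389*24029 = 225608281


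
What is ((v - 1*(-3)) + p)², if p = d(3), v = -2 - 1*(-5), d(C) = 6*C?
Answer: 576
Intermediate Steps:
v = 3 (v = -2 + 5 = 3)
p = 18 (p = 6*3 = 18)
((v - 1*(-3)) + p)² = ((3 - 1*(-3)) + 18)² = ((3 + 3) + 18)² = (6 + 18)² = 24² = 576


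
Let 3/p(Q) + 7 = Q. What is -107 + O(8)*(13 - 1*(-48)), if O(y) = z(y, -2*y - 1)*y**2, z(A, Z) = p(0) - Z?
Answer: 452115/7 ≈ 64588.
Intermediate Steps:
p(Q) = 3/(-7 + Q)
z(A, Z) = -3/7 - Z (z(A, Z) = 3/(-7 + 0) - Z = 3/(-7) - Z = 3*(-1/7) - Z = -3/7 - Z)
O(y) = y**2*(4/7 + 2*y) (O(y) = (-3/7 - (-2*y - 1))*y**2 = (-3/7 - (-1 - 2*y))*y**2 = (-3/7 + (1 + 2*y))*y**2 = (4/7 + 2*y)*y**2 = y**2*(4/7 + 2*y))
-107 + O(8)*(13 - 1*(-48)) = -107 + (8**2*(4/7 + 2*8))*(13 - 1*(-48)) = -107 + (64*(4/7 + 16))*(13 + 48) = -107 + (64*(116/7))*61 = -107 + (7424/7)*61 = -107 + 452864/7 = 452115/7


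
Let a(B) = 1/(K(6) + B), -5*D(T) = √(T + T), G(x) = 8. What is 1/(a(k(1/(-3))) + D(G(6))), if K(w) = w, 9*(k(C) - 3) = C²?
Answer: -730/503 ≈ -1.4513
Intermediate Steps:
k(C) = 3 + C²/9
D(T) = -√2*√T/5 (D(T) = -√(T + T)/5 = -√2*√T/5)
a(B) = 1/(6 + B)
1/(a(k(1/(-3))) + D(G(6))) = 1/(1/(6 + (3 + (1/(-3))²/9)) - √2*√8/5) = 1/(1/(6 + (3 + (-⅓)²/9)) - √2*2*√2/5) = 1/(1/(6 + (3 + (⅑)*(⅑))) - ⅘) = 1/(1/(6 + (3 + 1/81)) - ⅘) = 1/(1/(6 + 244/81) - ⅘) = 1/(1/(730/81) - ⅘) = 1/(81/730 - ⅘) = 1/(-503/730) = -730/503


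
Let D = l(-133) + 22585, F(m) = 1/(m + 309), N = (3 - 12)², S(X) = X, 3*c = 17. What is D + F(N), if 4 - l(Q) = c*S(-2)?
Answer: 8814131/390 ≈ 22600.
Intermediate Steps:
c = 17/3 (c = (⅓)*17 = 17/3 ≈ 5.6667)
l(Q) = 46/3 (l(Q) = 4 - 17*(-2)/3 = 4 - 1*(-34/3) = 4 + 34/3 = 46/3)
N = 81 (N = (-9)² = 81)
F(m) = 1/(309 + m)
D = 67801/3 (D = 46/3 + 22585 = 67801/3 ≈ 22600.)
D + F(N) = 67801/3 + 1/(309 + 81) = 67801/3 + 1/390 = 8814131/390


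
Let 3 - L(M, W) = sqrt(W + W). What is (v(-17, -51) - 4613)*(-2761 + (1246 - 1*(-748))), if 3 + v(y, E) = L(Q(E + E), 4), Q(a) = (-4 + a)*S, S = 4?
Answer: 3538171 + 1534*sqrt(2) ≈ 3.5403e+6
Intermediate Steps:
Q(a) = -16 + 4*a (Q(a) = (-4 + a)*4 = -16 + 4*a)
L(M, W) = 3 - sqrt(2)*sqrt(W) (L(M, W) = 3 - sqrt(W + W) = 3 - sqrt(2*W) = 3 - sqrt(2)*sqrt(W))
v(y, E) = -2*sqrt(2) (v(y, E) = -3 + (3 - sqrt(2)*sqrt(4)) = -3 + (3 - 1*sqrt(2)*2) = -3 + (3 - 2*sqrt(2)) = -2*sqrt(2))
(v(-17, -51) - 4613)*(-2761 + (1246 - 1*(-748))) = (-2*sqrt(2) - 4613)*(-2761 + (1246 - 1*(-748))) = (-4613 - 2*sqrt(2))*(-2761 + (1246 + 748)) = (-4613 - 2*sqrt(2))*(-2761 + 1994) = (-4613 - 2*sqrt(2))*(-767) = 3538171 + 1534*sqrt(2)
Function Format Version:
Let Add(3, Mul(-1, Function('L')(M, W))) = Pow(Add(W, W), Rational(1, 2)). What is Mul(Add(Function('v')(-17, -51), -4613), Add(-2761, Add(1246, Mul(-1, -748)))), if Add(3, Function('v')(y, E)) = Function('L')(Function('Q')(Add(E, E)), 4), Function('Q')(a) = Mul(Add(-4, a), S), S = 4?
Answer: Add(3538171, Mul(1534, Pow(2, Rational(1, 2)))) ≈ 3.5403e+6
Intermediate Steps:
Function('Q')(a) = Add(-16, Mul(4, a)) (Function('Q')(a) = Mul(Add(-4, a), 4) = Add(-16, Mul(4, a)))
Function('L')(M, W) = Add(3, Mul(-1, Pow(2, Rational(1, 2)), Pow(W, Rational(1, 2)))) (Function('L')(M, W) = Add(3, Mul(-1, Pow(Add(W, W), Rational(1, 2)))) = Add(3, Mul(-1, Pow(Mul(2, W), Rational(1, 2)))) = Add(3, Mul(-1, Mul(Pow(2, Rational(1, 2)), Pow(W, Rational(1, 2))))) = Add(3, Mul(-1, Pow(2, Rational(1, 2)), Pow(W, Rational(1, 2)))))
Function('v')(y, E) = Mul(-2, Pow(2, Rational(1, 2))) (Function('v')(y, E) = Add(-3, Add(3, Mul(-1, Pow(2, Rational(1, 2)), Pow(4, Rational(1, 2))))) = Add(-3, Add(3, Mul(-1, Pow(2, Rational(1, 2)), 2))) = Add(-3, Add(3, Mul(-2, Pow(2, Rational(1, 2))))) = Mul(-2, Pow(2, Rational(1, 2))))
Mul(Add(Function('v')(-17, -51), -4613), Add(-2761, Add(1246, Mul(-1, -748)))) = Mul(Add(Mul(-2, Pow(2, Rational(1, 2))), -4613), Add(-2761, Add(1246, Mul(-1, -748)))) = Mul(Add(-4613, Mul(-2, Pow(2, Rational(1, 2)))), Add(-2761, Add(1246, 748))) = Mul(Add(-4613, Mul(-2, Pow(2, Rational(1, 2)))), Add(-2761, 1994)) = Mul(Add(-4613, Mul(-2, Pow(2, Rational(1, 2)))), -767) = Add(3538171, Mul(1534, Pow(2, Rational(1, 2))))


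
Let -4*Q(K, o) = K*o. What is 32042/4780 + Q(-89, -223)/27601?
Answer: 860674077/131932780 ≈ 6.5236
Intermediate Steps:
Q(K, o) = -K*o/4
32042/4780 + Q(-89, -223)/27601 = 32042/4780 - ¼*(-89)*(-223)/27601 = 32042*(1/4780) - 19847/4*1/27601 = 16021/2390 - 19847/110404 = 860674077/131932780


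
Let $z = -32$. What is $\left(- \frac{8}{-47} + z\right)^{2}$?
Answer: $\frac{2238016}{2209} \approx 1013.1$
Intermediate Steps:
$\left(- \frac{8}{-47} + z\right)^{2} = \left(- \frac{8}{-47} - 32\right)^{2} = \left(\left(-8\right) \left(- \frac{1}{47}\right) - 32\right)^{2} = \left(\frac{8}{47} - 32\right)^{2} = \left(- \frac{1496}{47}\right)^{2} = \frac{2238016}{2209}$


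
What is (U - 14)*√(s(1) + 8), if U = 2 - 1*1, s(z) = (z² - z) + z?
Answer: -39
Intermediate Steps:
s(z) = z²
U = 1 (U = 2 - 1 = 1)
(U - 14)*√(s(1) + 8) = (1 - 14)*√(1² + 8) = -13*√(1 + 8) = -13*√9 = -13*3 = -39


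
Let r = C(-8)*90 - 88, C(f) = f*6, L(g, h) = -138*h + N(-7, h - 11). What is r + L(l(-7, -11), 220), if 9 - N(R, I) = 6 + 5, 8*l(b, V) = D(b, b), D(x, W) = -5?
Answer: -34770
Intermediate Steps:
l(b, V) = -5/8 (l(b, V) = (1/8)*(-5) = -5/8)
N(R, I) = -2 (N(R, I) = 9 - (6 + 5) = 9 - 1*11 = 9 - 11 = -2)
L(g, h) = -2 - 138*h (L(g, h) = -138*h - 2 = -2 - 138*h)
C(f) = 6*f
r = -4408 (r = (6*(-8))*90 - 88 = -48*90 - 88 = -4320 - 88 = -4408)
r + L(l(-7, -11), 220) = -4408 + (-2 - 138*220) = -4408 + (-2 - 30360) = -4408 - 30362 = -34770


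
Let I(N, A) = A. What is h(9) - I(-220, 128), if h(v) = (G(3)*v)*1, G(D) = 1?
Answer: -119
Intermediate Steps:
h(v) = v (h(v) = (1*v)*1 = v*1 = v)
h(9) - I(-220, 128) = 9 - 1*128 = 9 - 128 = -119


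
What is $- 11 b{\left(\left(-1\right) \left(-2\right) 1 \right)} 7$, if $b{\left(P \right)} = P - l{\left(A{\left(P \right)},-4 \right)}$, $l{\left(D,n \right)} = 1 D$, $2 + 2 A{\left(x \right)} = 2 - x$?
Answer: $-231$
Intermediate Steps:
$A{\left(x \right)} = - \frac{x}{2}$ ($A{\left(x \right)} = -1 + \frac{2 - x}{2} = -1 - \left(-1 + \frac{x}{2}\right) = - \frac{x}{2}$)
$l{\left(D,n \right)} = D$
$b{\left(P \right)} = \frac{3 P}{2}$ ($b{\left(P \right)} = P - - \frac{P}{2} = P + \frac{P}{2} = \frac{3 P}{2}$)
$- 11 b{\left(\left(-1\right) \left(-2\right) 1 \right)} 7 = - 11 \frac{3 \left(-1\right) \left(-2\right) 1}{2} \cdot 7 = - 11 \frac{3 \cdot 2 \cdot 1}{2} \cdot 7 = - 11 \cdot \frac{3}{2} \cdot 2 \cdot 7 = \left(-11\right) 3 \cdot 7 = \left(-33\right) 7 = -231$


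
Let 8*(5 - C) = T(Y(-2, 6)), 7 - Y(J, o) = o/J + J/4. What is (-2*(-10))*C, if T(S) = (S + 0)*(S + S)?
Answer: -1805/4 ≈ -451.25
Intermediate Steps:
Y(J, o) = 7 - J/4 - o/J (Y(J, o) = 7 - (o/J + J/4) = 7 - (J/4 + o/J) = 7 + (-J/4 - o/J) = 7 - J/4 - o/J)
T(S) = 2*S² (T(S) = S*(2*S) = 2*S²)
C = -361/16 (C = 5 - (7 - ¼*(-2) - 1*6/(-2))²/4 = 5 - (7 + ½ - 1*6*(-½))²/4 = 5 - (7 + ½ + 3)²/4 = 5 - (21/2)²/4 = 5 - 441/(4*4) = 5 - ⅛*441/2 = 5 - 441/16 = -361/16 ≈ -22.563)
(-2*(-10))*C = -2*(-10)*(-361/16) = 20*(-361/16) = -1805/4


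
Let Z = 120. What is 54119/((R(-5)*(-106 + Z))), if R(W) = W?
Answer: -54119/70 ≈ -773.13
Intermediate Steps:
54119/((R(-5)*(-106 + Z))) = 54119/((-5*(-106 + 120))) = 54119/((-5*14)) = 54119/(-70) = 54119*(-1/70) = -54119/70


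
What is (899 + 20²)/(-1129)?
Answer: -1299/1129 ≈ -1.1506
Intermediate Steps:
(899 + 20²)/(-1129) = (899 + 400)*(-1/1129) = 1299*(-1/1129) = -1299/1129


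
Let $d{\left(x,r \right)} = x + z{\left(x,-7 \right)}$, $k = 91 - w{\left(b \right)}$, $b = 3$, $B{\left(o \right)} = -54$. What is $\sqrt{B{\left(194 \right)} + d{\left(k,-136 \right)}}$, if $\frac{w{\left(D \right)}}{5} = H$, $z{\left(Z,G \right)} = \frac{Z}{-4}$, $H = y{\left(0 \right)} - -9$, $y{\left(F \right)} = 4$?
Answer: $\frac{i \sqrt{138}}{2} \approx 5.8737 i$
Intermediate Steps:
$H = 13$ ($H = 4 - -9 = 4 + 9 = 13$)
$z{\left(Z,G \right)} = - \frac{Z}{4}$ ($z{\left(Z,G \right)} = Z \left(- \frac{1}{4}\right) = - \frac{Z}{4}$)
$w{\left(D \right)} = 65$ ($w{\left(D \right)} = 5 \cdot 13 = 65$)
$k = 26$ ($k = 91 - 65 = 26$)
$d{\left(x,r \right)} = \frac{3 x}{4}$ ($d{\left(x,r \right)} = x - \frac{x}{4} = \frac{3 x}{4}$)
$\sqrt{B{\left(194 \right)} + d{\left(k,-136 \right)}} = \sqrt{-54 + \frac{3}{4} \cdot 26} = \sqrt{-54 + \frac{39}{2}} = \sqrt{- \frac{69}{2}} = \frac{i \sqrt{138}}{2}$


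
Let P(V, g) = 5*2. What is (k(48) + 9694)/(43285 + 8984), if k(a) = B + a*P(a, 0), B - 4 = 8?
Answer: 10186/52269 ≈ 0.19488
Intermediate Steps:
B = 12 (B = 4 + 8 = 12)
P(V, g) = 10
k(a) = 12 + 10*a (k(a) = 12 + a*10 = 12 + 10*a)
(k(48) + 9694)/(43285 + 8984) = ((12 + 10*48) + 9694)/(43285 + 8984) = ((12 + 480) + 9694)/52269 = (492 + 9694)*(1/52269) = 10186*(1/52269) = 10186/52269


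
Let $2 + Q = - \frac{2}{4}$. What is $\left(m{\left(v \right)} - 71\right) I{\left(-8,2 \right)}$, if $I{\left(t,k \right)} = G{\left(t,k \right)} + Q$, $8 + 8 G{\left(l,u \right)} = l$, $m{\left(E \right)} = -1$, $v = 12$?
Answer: $324$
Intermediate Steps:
$Q = - \frac{5}{2}$ ($Q = -2 - \frac{2}{4} = -2 - \frac{1}{2} = - \frac{5}{2} \approx -2.5$)
$G{\left(l,u \right)} = -1 + \frac{l}{8}$
$I{\left(t,k \right)} = - \frac{7}{2} + \frac{t}{8}$ ($I{\left(t,k \right)} = \left(-1 + \frac{t}{8}\right) - \frac{5}{2} = - \frac{7}{2} + \frac{t}{8}$)
$\left(m{\left(v \right)} - 71\right) I{\left(-8,2 \right)} = \left(-1 - 71\right) \left(- \frac{7}{2} + \frac{1}{8} \left(-8\right)\right) = - 72 \left(- \frac{7}{2} - 1\right) = \left(-72\right) \left(- \frac{9}{2}\right) = 324$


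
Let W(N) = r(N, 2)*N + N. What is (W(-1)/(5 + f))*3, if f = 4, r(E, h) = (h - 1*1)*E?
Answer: 0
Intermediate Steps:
r(E, h) = E*(-1 + h) (r(E, h) = (h - 1)*E = (-1 + h)*E = E*(-1 + h))
W(N) = N + N² (W(N) = (N*(-1 + 2))*N + N = (N*1)*N + N = N*N + N = N² + N = N + N²)
(W(-1)/(5 + f))*3 = ((-(1 - 1))/(5 + 4))*3 = (-1*0/9)*3 = (0*(⅑))*3 = 0*3 = 0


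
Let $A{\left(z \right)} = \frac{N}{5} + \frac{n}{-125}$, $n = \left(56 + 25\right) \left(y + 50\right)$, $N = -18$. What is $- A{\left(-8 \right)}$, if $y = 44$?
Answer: $\frac{8064}{125} \approx 64.512$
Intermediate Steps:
$n = 7614$ ($n = \left(56 + 25\right) \left(44 + 50\right) = 81 \cdot 94 = 7614$)
$A{\left(z \right)} = - \frac{8064}{125}$ ($A{\left(z \right)} = - \frac{18}{5} + \frac{7614}{-125} = \left(-18\right) \frac{1}{5} + 7614 \left(- \frac{1}{125}\right) = - \frac{18}{5} - \frac{7614}{125} = - \frac{8064}{125}$)
$- A{\left(-8 \right)} = \left(-1\right) \left(- \frac{8064}{125}\right) = \frac{8064}{125}$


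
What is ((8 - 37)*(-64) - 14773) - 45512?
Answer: -58429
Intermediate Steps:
((8 - 37)*(-64) - 14773) - 45512 = (-29*(-64) - 14773) - 45512 = (1856 - 14773) - 45512 = -12917 - 45512 = -58429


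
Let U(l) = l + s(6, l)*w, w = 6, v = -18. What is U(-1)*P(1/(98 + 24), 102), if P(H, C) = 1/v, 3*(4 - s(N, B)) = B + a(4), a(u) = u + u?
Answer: -1/2 ≈ -0.50000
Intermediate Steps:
a(u) = 2*u
s(N, B) = 4/3 - B/3 (s(N, B) = 4 - (B + 2*4)/3 = 4 - (B + 8)/3 = 4 - (8 + B)/3 = 4 + (-8/3 - B/3) = 4/3 - B/3)
P(H, C) = -1/18 (P(H, C) = 1/(-18) = -1/18)
U(l) = 8 - l (U(l) = l + (4/3 - l/3)*6 = l + (8 - 2*l) = 8 - l)
U(-1)*P(1/(98 + 24), 102) = (8 - 1*(-1))*(-1/18) = (8 + 1)*(-1/18) = 9*(-1/18) = -1/2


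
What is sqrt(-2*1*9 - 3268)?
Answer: I*sqrt(3286) ≈ 57.324*I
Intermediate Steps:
sqrt(-2*1*9 - 3268) = sqrt(-2*9 - 3268) = sqrt(-18 - 3268) = sqrt(-3286) = I*sqrt(3286)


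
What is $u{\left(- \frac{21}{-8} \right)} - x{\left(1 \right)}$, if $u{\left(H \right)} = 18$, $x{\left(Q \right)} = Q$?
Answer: $17$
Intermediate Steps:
$u{\left(- \frac{21}{-8} \right)} - x{\left(1 \right)} = 18 - 1 = 17$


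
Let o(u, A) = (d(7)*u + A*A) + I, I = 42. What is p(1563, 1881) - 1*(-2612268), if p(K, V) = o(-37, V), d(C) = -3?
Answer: 6150582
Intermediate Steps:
o(u, A) = 42 + A² - 3*u (o(u, A) = (-3*u + A*A) + 42 = (-3*u + A²) + 42 = (A² - 3*u) + 42 = 42 + A² - 3*u)
p(K, V) = 153 + V² (p(K, V) = 42 + V² - 3*(-37) = 42 + V² + 111 = 153 + V²)
p(1563, 1881) - 1*(-2612268) = (153 + 1881²) - 1*(-2612268) = (153 + 3538161) + 2612268 = 3538314 + 2612268 = 6150582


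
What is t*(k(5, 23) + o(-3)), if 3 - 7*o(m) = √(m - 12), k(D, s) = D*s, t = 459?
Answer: 370872/7 - 459*I*√15/7 ≈ 52982.0 - 253.96*I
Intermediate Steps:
o(m) = 3/7 - √(-12 + m)/7 (o(m) = 3/7 - √(m - 12)/7 = 3/7 - √(-12 + m)/7)
t*(k(5, 23) + o(-3)) = 459*(5*23 + (3/7 - √(-12 - 3)/7)) = 459*(115 + (3/7 - I*√15/7)) = 459*(808/7 - I*√15/7) = 370872/7 - 459*I*√15/7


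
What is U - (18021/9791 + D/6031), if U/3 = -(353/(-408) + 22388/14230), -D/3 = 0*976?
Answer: -37563799027/9474163240 ≈ -3.9649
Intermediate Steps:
D = 0 (D = -0*976 = -3*0 = 0)
U = -2055557/967640 (U = 3*(-(353/(-408) + 22388/14230)) = 3*(-(353*(-1/408) + 22388*(1/14230))) = 3*(-(-353/408 + 11194/7115)) = 3*(-1*2055557/2902920) = 3*(-2055557/2902920) = -2055557/967640 ≈ -2.1243)
U - (18021/9791 + D/6031) = -2055557/967640 - (18021/9791 + 0/6031) = -2055557/967640 - (18021*(1/9791) + 0*(1/6031)) = -2055557/967640 - (18021/9791 + 0) = -2055557/967640 - 1*18021/9791 = -2055557/967640 - 18021/9791 = -37563799027/9474163240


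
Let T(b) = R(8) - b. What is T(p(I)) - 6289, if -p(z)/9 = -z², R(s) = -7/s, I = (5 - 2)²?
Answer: -56151/8 ≈ -7018.9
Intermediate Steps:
I = 9 (I = 3² = 9)
p(z) = 9*z² (p(z) = -(-9)*z² = 9*z²)
T(b) = -7/8 - b
T(p(I)) - 6289 = (-7/8 - 9*9²) - 6289 = (-7/8 - 9*81) - 6289 = (-7/8 - 1*729) - 6289 = (-7/8 - 729) - 6289 = -5839/8 - 6289 = -56151/8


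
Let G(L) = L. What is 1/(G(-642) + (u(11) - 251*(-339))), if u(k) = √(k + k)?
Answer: 7677/648299617 - √22/7131295787 ≈ 1.1841e-5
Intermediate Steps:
u(k) = √2*√k (u(k) = √(2*k) = √2*√k)
1/(G(-642) + (u(11) - 251*(-339))) = 1/(-642 + (√2*√11 - 251*(-339))) = 1/(-642 + (√22 + 85089)) = 1/(-642 + (85089 + √22)) = 1/(84447 + √22)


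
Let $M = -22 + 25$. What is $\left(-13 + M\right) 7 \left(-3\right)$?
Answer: $210$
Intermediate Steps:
$M = 3$
$\left(-13 + M\right) 7 \left(-3\right) = \left(-13 + 3\right) 7 \left(-3\right) = \left(-10\right) \left(-21\right) = 210$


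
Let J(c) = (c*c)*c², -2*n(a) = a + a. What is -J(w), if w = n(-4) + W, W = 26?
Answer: -810000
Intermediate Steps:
n(a) = -a (n(a) = -(a + a)/2 = -a)
w = 30 (w = -1*(-4) + 26 = 4 + 26 = 30)
J(c) = c⁴ (J(c) = c²*c² = c⁴)
-J(w) = -1*30⁴ = -1*810000 = -810000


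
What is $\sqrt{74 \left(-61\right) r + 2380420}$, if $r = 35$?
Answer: $\sqrt{2222430} \approx 1490.8$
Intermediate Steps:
$\sqrt{74 \left(-61\right) r + 2380420} = \sqrt{74 \left(-61\right) 35 + 2380420} = \sqrt{\left(-4514\right) 35 + 2380420} = \sqrt{-157990 + 2380420} = \sqrt{2222430}$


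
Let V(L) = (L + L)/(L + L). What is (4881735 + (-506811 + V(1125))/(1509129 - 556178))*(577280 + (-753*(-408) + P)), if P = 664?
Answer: 4117849107738728400/952951 ≈ 4.3212e+12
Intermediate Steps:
V(L) = 1 (V(L) = (2*L)/((2*L)) = (2*L)*(1/(2*L)) = 1)
(4881735 + (-506811 + V(1125))/(1509129 - 556178))*(577280 + (-753*(-408) + P)) = (4881735 + (-506811 + 1)/(1509129 - 556178))*(577280 + (-753*(-408) + 664)) = (4881735 - 506810/952951)*(577280 + (307224 + 664)) = (4881735 - 506810*1/952951)*(577280 + 307888) = (4881735 - 506810/952951)*885168 = (4652053743175/952951)*885168 = 4117849107738728400/952951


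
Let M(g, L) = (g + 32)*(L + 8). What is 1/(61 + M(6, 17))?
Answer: 1/1011 ≈ 0.00098912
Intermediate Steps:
M(g, L) = (8 + L)*(32 + g) (M(g, L) = (32 + g)*(8 + L) = (8 + L)*(32 + g))
1/(61 + M(6, 17)) = 1/(61 + (256 + 8*6 + 32*17 + 17*6)) = 1/(61 + (256 + 48 + 544 + 102)) = 1/(61 + 950) = 1/1011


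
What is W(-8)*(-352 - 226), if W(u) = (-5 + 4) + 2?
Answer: -578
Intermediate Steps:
W(u) = 1 (W(u) = -1 + 2 = 1)
W(-8)*(-352 - 226) = 1*(-352 - 226) = 1*(-578) = -578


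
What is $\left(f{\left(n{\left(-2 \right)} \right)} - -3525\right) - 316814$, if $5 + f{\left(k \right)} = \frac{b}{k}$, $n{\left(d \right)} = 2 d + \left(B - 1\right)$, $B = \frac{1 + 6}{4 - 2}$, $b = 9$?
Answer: $-313300$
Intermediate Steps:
$B = \frac{7}{2} \approx 3.5$
$n{\left(d \right)} = \frac{5}{2} + 2 d$ ($n{\left(d \right)} = 2 d + \left(\frac{7}{2} - 1\right) = 2 d + \frac{5}{2} = \frac{5}{2} + 2 d$)
$f{\left(k \right)} = -5 + \frac{9}{k}$
$\left(f{\left(n{\left(-2 \right)} \right)} - -3525\right) - 316814 = \left(\left(-5 + \frac{9}{\frac{5}{2} + 2 \left(-2\right)}\right) - -3525\right) - 316814 = \left(\left(-5 + \frac{9}{\frac{5}{2} - 4}\right) + 3525\right) - 316814 = \left(\left(-5 + \frac{9}{- \frac{3}{2}}\right) + 3525\right) - 316814 = \left(\left(-5 + 9 \left(- \frac{2}{3}\right)\right) + 3525\right) - 316814 = \left(\left(-5 - 6\right) + 3525\right) - 316814 = \left(-11 + 3525\right) - 316814 = 3514 - 316814 = -313300$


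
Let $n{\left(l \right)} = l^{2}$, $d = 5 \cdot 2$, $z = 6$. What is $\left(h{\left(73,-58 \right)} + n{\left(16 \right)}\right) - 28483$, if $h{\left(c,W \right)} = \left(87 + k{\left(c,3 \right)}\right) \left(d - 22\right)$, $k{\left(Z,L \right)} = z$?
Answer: $-29343$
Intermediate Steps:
$k{\left(Z,L \right)} = 6$
$d = 10$
$h{\left(c,W \right)} = -1116$ ($h{\left(c,W \right)} = \left(87 + 6\right) \left(10 - 22\right) = 93 \left(-12\right) = -1116$)
$\left(h{\left(73,-58 \right)} + n{\left(16 \right)}\right) - 28483 = \left(-1116 + 16^{2}\right) - 28483 = \left(-1116 + 256\right) - 28483 = -860 - 28483 = -29343$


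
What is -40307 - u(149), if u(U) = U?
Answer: -40456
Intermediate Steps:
-40307 - u(149) = -40307 - 1*149 = -40307 - 149 = -40456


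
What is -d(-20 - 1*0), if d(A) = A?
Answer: 20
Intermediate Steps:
-d(-20 - 1*0) = -(-20 - 1*0) = -(-20 + 0) = -1*(-20) = 20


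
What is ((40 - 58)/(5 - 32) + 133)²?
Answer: 160801/9 ≈ 17867.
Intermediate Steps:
((40 - 58)/(5 - 32) + 133)² = (-18/(-27) + 133)² = (-18*(-1/27) + 133)² = (⅔ + 133)² = (401/3)² = 160801/9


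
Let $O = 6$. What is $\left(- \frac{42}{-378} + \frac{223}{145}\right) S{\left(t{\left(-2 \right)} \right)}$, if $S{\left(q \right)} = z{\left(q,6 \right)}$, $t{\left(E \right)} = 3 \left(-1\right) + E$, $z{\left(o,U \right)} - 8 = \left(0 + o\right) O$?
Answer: $- \frac{47344}{1305} \approx -36.279$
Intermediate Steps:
$z{\left(o,U \right)} = 8 + 6 o$ ($z{\left(o,U \right)} = 8 + \left(0 + o\right) 6 = 8 + o 6 = 8 + 6 o$)
$t{\left(E \right)} = -3 + E$
$S{\left(q \right)} = 8 + 6 q$
$\left(- \frac{42}{-378} + \frac{223}{145}\right) S{\left(t{\left(-2 \right)} \right)} = \left(- \frac{42}{-378} + \frac{223}{145}\right) \left(8 + 6 \left(-3 - 2\right)\right) = \left(\left(-42\right) \left(- \frac{1}{378}\right) + 223 \cdot \frac{1}{145}\right) \left(8 + 6 \left(-5\right)\right) = \left(\frac{1}{9} + \frac{223}{145}\right) \left(8 - 30\right) = \frac{2152}{1305} \left(-22\right) = - \frac{47344}{1305}$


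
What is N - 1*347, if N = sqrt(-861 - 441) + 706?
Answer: 359 + I*sqrt(1302) ≈ 359.0 + 36.083*I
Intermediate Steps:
N = 706 + I*sqrt(1302) (N = sqrt(-1302) + 706 = I*sqrt(1302) + 706 = 706 + I*sqrt(1302) ≈ 706.0 + 36.083*I)
N - 1*347 = (706 + I*sqrt(1302)) - 1*347 = (706 + I*sqrt(1302)) - 347 = 359 + I*sqrt(1302)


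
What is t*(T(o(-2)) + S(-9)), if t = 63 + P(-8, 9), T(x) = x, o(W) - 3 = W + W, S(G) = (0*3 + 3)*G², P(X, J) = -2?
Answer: 14762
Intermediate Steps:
S(G) = 3*G² (S(G) = (0 + 3)*G² = 3*G²)
o(W) = 3 + 2*W (o(W) = 3 + (W + W) = 3 + 2*W)
t = 61 (t = 63 - 2 = 61)
t*(T(o(-2)) + S(-9)) = 61*((3 + 2*(-2)) + 3*(-9)²) = 61*((3 - 4) + 3*81) = 61*(-1 + 243) = 61*242 = 14762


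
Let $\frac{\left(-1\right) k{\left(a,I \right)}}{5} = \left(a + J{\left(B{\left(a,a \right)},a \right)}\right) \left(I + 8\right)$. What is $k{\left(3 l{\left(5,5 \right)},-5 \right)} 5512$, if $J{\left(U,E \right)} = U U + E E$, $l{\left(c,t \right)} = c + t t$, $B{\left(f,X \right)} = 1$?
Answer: $-677231880$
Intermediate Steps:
$l{\left(c,t \right)} = c + t^{2}$
$J{\left(U,E \right)} = E^{2} + U^{2}$ ($J{\left(U,E \right)} = U^{2} + E^{2} = E^{2} + U^{2}$)
$k{\left(a,I \right)} = - 5 \left(8 + I\right) \left(1 + a + a^{2}\right)$ ($k{\left(a,I \right)} = - 5 \left(a + \left(a^{2} + 1^{2}\right)\right) \left(I + 8\right) = - 5 \left(a + \left(a^{2} + 1\right)\right) \left(8 + I\right) = - 5 \left(a + \left(1 + a^{2}\right)\right) \left(8 + I\right) = - 5 \left(1 + a + a^{2}\right) \left(8 + I\right) = - 5 \left(8 + I\right) \left(1 + a + a^{2}\right)$)
$k{\left(3 l{\left(5,5 \right)},-5 \right)} 5512 = \left(-40 - 40 \cdot 3 \left(5 + 5^{2}\right) - 40 \left(3 \left(5 + 5^{2}\right)\right)^{2} - - 25 \cdot 3 \left(5 + 5^{2}\right) - - 25 \left(1 + \left(3 \left(5 + 5^{2}\right)\right)^{2}\right)\right) 5512 = \left(-40 - 40 \cdot 3 \left(5 + 25\right) - 40 \left(3 \left(5 + 25\right)\right)^{2} - - 25 \cdot 3 \left(5 + 25\right) - - 25 \left(1 + \left(3 \left(5 + 25\right)\right)^{2}\right)\right) 5512 = \left(-40 - 40 \cdot 3 \cdot 30 - 40 \left(3 \cdot 30\right)^{2} - - 25 \cdot 3 \cdot 30 - - 25 \left(1 + \left(3 \cdot 30\right)^{2}\right)\right) 5512 = \left(-40 - 3600 - 40 \cdot 90^{2} - \left(-25\right) 90 - - 25 \left(1 + 90^{2}\right)\right) 5512 = \left(-40 - 3600 - 324000 + 2250 - - 25 \left(1 + 8100\right)\right) 5512 = \left(-40 - 3600 - 324000 + 2250 - \left(-25\right) 8101\right) 5512 = \left(-40 - 3600 - 324000 + 2250 + 202525\right) 5512 = \left(-122865\right) 5512 = -677231880$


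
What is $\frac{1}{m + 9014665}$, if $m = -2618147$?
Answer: $\frac{1}{6396518} \approx 1.5634 \cdot 10^{-7}$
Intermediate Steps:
$\frac{1}{m + 9014665} = \frac{1}{-2618147 + 9014665} = \frac{1}{6396518}$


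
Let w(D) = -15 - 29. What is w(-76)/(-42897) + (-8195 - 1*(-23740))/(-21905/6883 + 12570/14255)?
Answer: -13085567685477653/1936683427821 ≈ -6756.7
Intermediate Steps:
w(D) = -44
w(-76)/(-42897) + (-8195 - 1*(-23740))/(-21905/6883 + 12570/14255) = -44/(-42897) + (-8195 - 1*(-23740))/(-21905/6883 + 12570/14255) = -44*(-1/42897) + (-8195 + 23740)/(-21905*1/6883 + 12570*(1/14255)) = 44/42897 + 15545/(-21905/6883 + 2514/2851) = 44/42897 + 15545/(-45147293/19623433) = 44/42897 + 15545*(-19623433/45147293) = 44/42897 - 305046265985/45147293 = -13085567685477653/1936683427821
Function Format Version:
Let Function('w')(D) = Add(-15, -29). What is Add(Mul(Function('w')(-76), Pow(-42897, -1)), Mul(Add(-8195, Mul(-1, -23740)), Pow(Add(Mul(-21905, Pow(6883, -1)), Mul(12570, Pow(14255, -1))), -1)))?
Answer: Rational(-13085567685477653, 1936683427821) ≈ -6756.7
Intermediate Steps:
Function('w')(D) = -44
Add(Mul(Function('w')(-76), Pow(-42897, -1)), Mul(Add(-8195, Mul(-1, -23740)), Pow(Add(Mul(-21905, Pow(6883, -1)), Mul(12570, Pow(14255, -1))), -1))) = Add(Mul(-44, Pow(-42897, -1)), Mul(Add(-8195, Mul(-1, -23740)), Pow(Add(Mul(-21905, Pow(6883, -1)), Mul(12570, Pow(14255, -1))), -1))) = Add(Mul(-44, Rational(-1, 42897)), Mul(Add(-8195, 23740), Pow(Add(Mul(-21905, Rational(1, 6883)), Mul(12570, Rational(1, 14255))), -1))) = Add(Rational(44, 42897), Mul(15545, Pow(Add(Rational(-21905, 6883), Rational(2514, 2851)), -1))) = Add(Rational(44, 42897), Mul(15545, Pow(Rational(-45147293, 19623433), -1))) = Add(Rational(44, 42897), Mul(15545, Rational(-19623433, 45147293))) = Add(Rational(44, 42897), Rational(-305046265985, 45147293)) = Rational(-13085567685477653, 1936683427821)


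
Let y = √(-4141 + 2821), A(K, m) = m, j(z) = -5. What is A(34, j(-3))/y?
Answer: I*√330/132 ≈ 0.13762*I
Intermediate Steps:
y = 2*I*√330 (y = √(-1320) = 2*I*√330 ≈ 36.332*I)
A(34, j(-3))/y = -5*(-I*√330/660) = -(-1)*I*√330/132 = I*√330/132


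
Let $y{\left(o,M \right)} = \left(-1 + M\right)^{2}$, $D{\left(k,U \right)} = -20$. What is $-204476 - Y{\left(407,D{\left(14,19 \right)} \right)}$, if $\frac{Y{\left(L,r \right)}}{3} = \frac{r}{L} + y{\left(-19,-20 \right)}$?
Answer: $- \frac{83760133}{407} \approx -2.058 \cdot 10^{5}$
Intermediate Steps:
$Y{\left(L,r \right)} = 1323 + \frac{3 r}{L}$ ($Y{\left(L,r \right)} = 3 \left(\frac{r}{L} + \left(-1 - 20\right)^{2}\right) = 3 \left(\frac{r}{L} + \left(-21\right)^{2}\right) = 3 \left(\frac{r}{L} + 441\right) = 3 \left(441 + \frac{r}{L}\right) = 1323 + \frac{3 r}{L}$)
$-204476 - Y{\left(407,D{\left(14,19 \right)} \right)} = -204476 - \left(1323 + 3 \left(-20\right) \frac{1}{407}\right) = -204476 - \left(1323 - \frac{60}{407}\right) = -204476 - \frac{538401}{407} = - \frac{83760133}{407}$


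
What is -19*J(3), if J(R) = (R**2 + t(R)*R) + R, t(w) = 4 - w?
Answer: -285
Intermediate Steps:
J(R) = R + R**2 + R*(4 - R) (J(R) = (R**2 + (4 - R)*R) + R = (R**2 + R*(4 - R)) + R = R + R**2 + R*(4 - R))
-19*J(3) = -95*3 = -19*15 = -285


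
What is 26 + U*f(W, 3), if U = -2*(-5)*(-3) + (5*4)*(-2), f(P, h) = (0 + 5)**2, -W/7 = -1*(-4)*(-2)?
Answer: -1724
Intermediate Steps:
W = 56 (W = -7*(-1*(-4))*(-2) = -28*(-2) = -7*(-8) = 56)
f(P, h) = 25 (f(P, h) = 5**2 = 25)
U = -70 (U = 10*(-3) + 20*(-2) = -30 - 40 = -70)
26 + U*f(W, 3) = 26 - 70*25 = 26 - 1750 = -1724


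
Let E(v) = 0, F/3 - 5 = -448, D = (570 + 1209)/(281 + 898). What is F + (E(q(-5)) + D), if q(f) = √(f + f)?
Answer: -521704/393 ≈ -1327.5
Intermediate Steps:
q(f) = √2*√f (q(f) = √(2*f) = √2*√f)
D = 593/393 (D = 1779/1179 = 1779*(1/1179) = 593/393 ≈ 1.5089)
F = -1329 (F = 15 + 3*(-448) = 15 - 1344 = -1329)
F + (E(q(-5)) + D) = -1329 + (0 + 593/393) = -1329 + 593/393 = -521704/393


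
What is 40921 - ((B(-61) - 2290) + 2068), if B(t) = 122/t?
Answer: 41145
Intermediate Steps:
40921 - ((B(-61) - 2290) + 2068) = 40921 - ((122/(-61) - 2290) + 2068) = 40921 - ((122*(-1/61) - 2290) + 2068) = 40921 - ((-2 - 2290) + 2068) = 40921 - (-2292 + 2068) = 40921 - 1*(-224) = 40921 + 224 = 41145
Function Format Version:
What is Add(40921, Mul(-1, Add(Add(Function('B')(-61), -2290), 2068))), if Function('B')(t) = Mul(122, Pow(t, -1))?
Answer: 41145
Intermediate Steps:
Add(40921, Mul(-1, Add(Add(Function('B')(-61), -2290), 2068))) = Add(40921, Mul(-1, Add(Add(Mul(122, Pow(-61, -1)), -2290), 2068))) = Add(40921, Mul(-1, Add(Add(Mul(122, Rational(-1, 61)), -2290), 2068))) = Add(40921, Mul(-1, Add(Add(-2, -2290), 2068))) = Add(40921, Mul(-1, Add(-2292, 2068))) = Add(40921, Mul(-1, -224)) = Add(40921, 224) = 41145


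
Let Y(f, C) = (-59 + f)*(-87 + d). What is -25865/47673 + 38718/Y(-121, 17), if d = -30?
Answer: 8031397/6197490 ≈ 1.2959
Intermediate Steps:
Y(f, C) = 6903 - 117*f (Y(f, C) = (-59 + f)*(-87 - 30) = (-59 + f)*(-117) = 6903 - 117*f)
-25865/47673 + 38718/Y(-121, 17) = -25865/47673 + 38718/(6903 - 117*(-121)) = -25865*1/47673 + 38718/(6903 + 14157) = -25865/47673 + 38718/21060 = -25865/47673 + 38718*(1/21060) = -25865/47673 + 239/130 = 8031397/6197490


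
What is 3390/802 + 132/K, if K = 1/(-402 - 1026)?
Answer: -75585201/401 ≈ -1.8849e+5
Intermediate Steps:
K = -1/1428 (K = 1/(-1428) = -1/1428 ≈ -0.00070028)
3390/802 + 132/K = 3390/802 + 132/(-1/1428) = 3390*(1/802) + 132*(-1428) = 1695/401 - 188496 = -75585201/401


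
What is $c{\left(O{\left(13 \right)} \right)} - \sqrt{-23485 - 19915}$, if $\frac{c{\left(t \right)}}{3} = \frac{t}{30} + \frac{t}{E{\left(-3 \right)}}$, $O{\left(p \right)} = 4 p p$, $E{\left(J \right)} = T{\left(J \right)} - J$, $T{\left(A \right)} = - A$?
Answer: $\frac{2028}{5} - 10 i \sqrt{434} \approx 405.6 - 208.33 i$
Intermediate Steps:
$E{\left(J \right)} = - 2 J$ ($E{\left(J \right)} = - J - J = - 2 J$)
$O{\left(p \right)} = 4 p^{2}$
$c{\left(t \right)} = \frac{3 t}{5}$ ($c{\left(t \right)} = 3 \left(\frac{t}{30} + \frac{t}{\left(-2\right) \left(-3\right)}\right) = 3 \left(t \frac{1}{30} + \frac{t}{6}\right) = 3 \left(\frac{t}{30} + t \frac{1}{6}\right) = 3 \left(\frac{t}{30} + \frac{t}{6}\right) = 3 \frac{t}{5} = \frac{3 t}{5}$)
$c{\left(O{\left(13 \right)} \right)} - \sqrt{-23485 - 19915} = \frac{3 \cdot 4 \cdot 13^{2}}{5} - \sqrt{-23485 - 19915} = \frac{3 \cdot 4 \cdot 169}{5} - \sqrt{-43400} = \frac{3}{5} \cdot 676 - 10 i \sqrt{434} = \frac{2028}{5} - 10 i \sqrt{434}$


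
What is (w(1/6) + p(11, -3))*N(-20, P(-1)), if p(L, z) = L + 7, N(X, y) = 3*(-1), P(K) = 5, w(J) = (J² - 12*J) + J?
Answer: -583/12 ≈ -48.583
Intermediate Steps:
w(J) = J² - 11*J
N(X, y) = -3
p(L, z) = 7 + L
(w(1/6) + p(11, -3))*N(-20, P(-1)) = ((-11 + 1/6)/6 + (7 + 11))*(-3) = ((-11 + ⅙)/6 + 18)*(-3) = ((⅙)*(-65/6) + 18)*(-3) = (-65/36 + 18)*(-3) = (583/36)*(-3) = -583/12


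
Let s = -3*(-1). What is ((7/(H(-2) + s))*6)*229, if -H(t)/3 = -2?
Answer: 3206/3 ≈ 1068.7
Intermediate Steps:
H(t) = 6 (H(t) = -3*(-2) = 6)
s = 3
((7/(H(-2) + s))*6)*229 = ((7/(6 + 3))*6)*229 = ((7/9)*6)*229 = (14/3)*229 = 3206/3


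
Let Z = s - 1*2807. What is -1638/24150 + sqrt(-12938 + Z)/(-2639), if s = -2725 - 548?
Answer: -39/575 - I*sqrt(19018)/2639 ≈ -0.067826 - 0.052257*I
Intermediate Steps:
s = -3273
Z = -6080 (Z = -3273 - 1*2807 = -3273 - 2807 = -6080)
-1638/24150 + sqrt(-12938 + Z)/(-2639) = -1638/24150 + sqrt(-12938 - 6080)/(-2639) = -1638*1/24150 + sqrt(-19018)*(-1/2639) = -39/575 + (I*sqrt(19018))*(-1/2639) = -39/575 - I*sqrt(19018)/2639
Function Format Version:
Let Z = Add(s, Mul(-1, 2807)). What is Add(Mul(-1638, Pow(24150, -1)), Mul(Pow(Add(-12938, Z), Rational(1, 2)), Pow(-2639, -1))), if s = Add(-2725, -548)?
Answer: Add(Rational(-39, 575), Mul(Rational(-1, 2639), I, Pow(19018, Rational(1, 2)))) ≈ Add(-0.067826, Mul(-0.052257, I))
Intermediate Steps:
s = -3273
Z = -6080 (Z = Add(-3273, Mul(-1, 2807)) = Add(-3273, -2807) = -6080)
Add(Mul(-1638, Pow(24150, -1)), Mul(Pow(Add(-12938, Z), Rational(1, 2)), Pow(-2639, -1))) = Add(Mul(-1638, Pow(24150, -1)), Mul(Pow(Add(-12938, -6080), Rational(1, 2)), Pow(-2639, -1))) = Add(Mul(-1638, Rational(1, 24150)), Mul(Pow(-19018, Rational(1, 2)), Rational(-1, 2639))) = Add(Rational(-39, 575), Mul(Mul(I, Pow(19018, Rational(1, 2))), Rational(-1, 2639))) = Add(Rational(-39, 575), Mul(Rational(-1, 2639), I, Pow(19018, Rational(1, 2))))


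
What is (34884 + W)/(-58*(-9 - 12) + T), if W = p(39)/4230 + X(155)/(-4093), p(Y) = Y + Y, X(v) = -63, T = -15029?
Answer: -14380021012/5693219745 ≈ -2.5258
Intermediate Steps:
p(Y) = 2*Y
W = 97624/2885565 (W = (2*39)/4230 - 63/(-4093) = 78*(1/4230) - 63*(-1/4093) = 13/705 + 63/4093 = 97624/2885565 ≈ 0.033832)
(34884 + W)/(-58*(-9 - 12) + T) = (34884 + 97624/2885565)/(-58*(-9 - 12) - 15029) = 100660147084/(2885565*(-58*(-21) - 15029)) = 100660147084/(2885565*(1218 - 15029)) = (100660147084/2885565)/(-13811) = (100660147084/2885565)*(-1/13811) = -14380021012/5693219745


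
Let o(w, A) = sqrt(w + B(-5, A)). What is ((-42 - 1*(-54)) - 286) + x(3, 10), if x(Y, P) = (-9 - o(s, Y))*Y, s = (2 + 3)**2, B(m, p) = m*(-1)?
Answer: -301 - 3*sqrt(30) ≈ -317.43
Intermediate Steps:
B(m, p) = -m
s = 25 (s = 5**2 = 25)
o(w, A) = sqrt(5 + w) (o(w, A) = sqrt(w - 1*(-5)) = sqrt(w + 5) = sqrt(5 + w))
x(Y, P) = Y*(-9 - sqrt(30)) (x(Y, P) = (-9 - sqrt(5 + 25))*Y = (-9 - sqrt(30))*Y = Y*(-9 - sqrt(30)))
((-42 - 1*(-54)) - 286) + x(3, 10) = ((-42 - 1*(-54)) - 286) - 1*3*(9 + sqrt(30)) = ((-42 + 54) - 286) + (-27 - 3*sqrt(30)) = (12 - 286) + (-27 - 3*sqrt(30)) = -274 + (-27 - 3*sqrt(30)) = -301 - 3*sqrt(30)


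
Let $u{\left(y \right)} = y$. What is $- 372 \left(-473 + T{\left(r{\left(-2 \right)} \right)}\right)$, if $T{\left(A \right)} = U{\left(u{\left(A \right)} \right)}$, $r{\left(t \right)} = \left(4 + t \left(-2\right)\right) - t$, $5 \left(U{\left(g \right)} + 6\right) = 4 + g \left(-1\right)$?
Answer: $\frac{893172}{5} \approx 1.7863 \cdot 10^{5}$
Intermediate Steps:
$U{\left(g \right)} = - \frac{26}{5} - \frac{g}{5}$ ($U{\left(g \right)} = -6 + \frac{4 + g \left(-1\right)}{5} = -6 + \frac{4 - g}{5} = -6 - \left(- \frac{4}{5} + \frac{g}{5}\right) = - \frac{26}{5} - \frac{g}{5}$)
$r{\left(t \right)} = 4 - 3 t$ ($r{\left(t \right)} = \left(4 - 2 t\right) - t = 4 - 3 t$)
$T{\left(A \right)} = - \frac{26}{5} - \frac{A}{5}$
$- 372 \left(-473 + T{\left(r{\left(-2 \right)} \right)}\right) = - 372 \left(-473 - \left(\frac{26}{5} + \frac{4 - -6}{5}\right)\right) = - 372 \left(-473 - \left(\frac{26}{5} + \frac{4 + 6}{5}\right)\right) = - 372 \left(-473 - \frac{36}{5}\right) = \left(-372\right) \left(- \frac{2401}{5}\right) = \frac{893172}{5}$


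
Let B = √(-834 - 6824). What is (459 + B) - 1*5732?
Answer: -5273 + I*√7658 ≈ -5273.0 + 87.51*I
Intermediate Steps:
B = I*√7658 (B = √(-7658) = I*√7658 ≈ 87.51*I)
(459 + B) - 1*5732 = (459 + I*√7658) - 1*5732 = (459 + I*√7658) - 5732 = -5273 + I*√7658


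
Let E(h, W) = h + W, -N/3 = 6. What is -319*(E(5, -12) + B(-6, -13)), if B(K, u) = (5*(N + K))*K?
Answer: -227447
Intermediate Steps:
N = -18 (N = -3*6 = -18)
E(h, W) = W + h
B(K, u) = K*(-90 + 5*K) (B(K, u) = (5*(-18 + K))*K = (-90 + 5*K)*K = K*(-90 + 5*K))
-319*(E(5, -12) + B(-6, -13)) = -319*((-12 + 5) + 5*(-6)*(-18 - 6)) = -319*(-7 + 5*(-6)*(-24)) = -319*(-7 + 720) = -319*713 = -227447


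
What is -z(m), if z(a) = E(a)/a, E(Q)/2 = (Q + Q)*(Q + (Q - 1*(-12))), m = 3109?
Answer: -24920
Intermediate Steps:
E(Q) = 4*Q*(12 + 2*Q) (E(Q) = 2*((Q + Q)*(Q + (Q - 1*(-12)))) = 2*((2*Q)*(Q + (Q + 12))) = 2*((2*Q)*(Q + (12 + Q))) = 2*((2*Q)*(12 + 2*Q)) = 2*(2*Q*(12 + 2*Q)) = 4*Q*(12 + 2*Q))
z(a) = 48 + 8*a (z(a) = (8*a*(6 + a))/a = 48 + 8*a)
-z(m) = -(48 + 8*3109) = -(48 + 24872) = -1*24920 = -24920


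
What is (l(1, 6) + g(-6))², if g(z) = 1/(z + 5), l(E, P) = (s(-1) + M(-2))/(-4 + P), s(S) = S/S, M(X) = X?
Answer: 9/4 ≈ 2.2500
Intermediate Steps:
s(S) = 1
l(E, P) = -1/(-4 + P) (l(E, P) = (1 - 2)/(-4 + P) = -1/(-4 + P))
g(z) = 1/(5 + z)
(l(1, 6) + g(-6))² = (-1/(-4 + 6) + 1/(5 - 6))² = (-1/2 + 1/(-1))² = (-1*½ - 1)² = (-½ - 1)² = (-3/2)² = 9/4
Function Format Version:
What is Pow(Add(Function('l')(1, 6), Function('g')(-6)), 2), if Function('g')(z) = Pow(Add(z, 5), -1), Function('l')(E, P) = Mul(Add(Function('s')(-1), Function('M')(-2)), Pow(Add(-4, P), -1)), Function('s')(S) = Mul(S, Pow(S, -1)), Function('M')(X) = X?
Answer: Rational(9, 4) ≈ 2.2500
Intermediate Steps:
Function('s')(S) = 1
Function('l')(E, P) = Mul(-1, Pow(Add(-4, P), -1)) (Function('l')(E, P) = Mul(Add(1, -2), Pow(Add(-4, P), -1)) = Mul(-1, Pow(Add(-4, P), -1)))
Function('g')(z) = Pow(Add(5, z), -1)
Pow(Add(Function('l')(1, 6), Function('g')(-6)), 2) = Pow(Add(Mul(-1, Pow(Add(-4, 6), -1)), Pow(Add(5, -6), -1)), 2) = Pow(Add(Mul(-1, Pow(2, -1)), Pow(-1, -1)), 2) = Pow(Add(Mul(-1, Rational(1, 2)), -1), 2) = Pow(Add(Rational(-1, 2), -1), 2) = Pow(Rational(-3, 2), 2) = Rational(9, 4)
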